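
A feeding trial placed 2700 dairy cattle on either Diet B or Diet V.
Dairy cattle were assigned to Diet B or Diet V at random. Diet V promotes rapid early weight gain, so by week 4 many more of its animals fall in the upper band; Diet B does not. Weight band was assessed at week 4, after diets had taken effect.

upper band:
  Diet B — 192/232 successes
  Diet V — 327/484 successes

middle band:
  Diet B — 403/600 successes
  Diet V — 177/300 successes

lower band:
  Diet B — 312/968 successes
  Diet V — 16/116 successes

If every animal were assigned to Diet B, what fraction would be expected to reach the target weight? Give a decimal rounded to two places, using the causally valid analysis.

Stratifying would compare diets among dairy cattle the diets themselves sorted into week-4 weight band groups — a form of selection on an intermediate. The unconditioned pooled rates give the total causal effect.
So P(outcome | do(Diet B)) is just the pooled rate for Diet B: 907/1800 = 0.504.

0.50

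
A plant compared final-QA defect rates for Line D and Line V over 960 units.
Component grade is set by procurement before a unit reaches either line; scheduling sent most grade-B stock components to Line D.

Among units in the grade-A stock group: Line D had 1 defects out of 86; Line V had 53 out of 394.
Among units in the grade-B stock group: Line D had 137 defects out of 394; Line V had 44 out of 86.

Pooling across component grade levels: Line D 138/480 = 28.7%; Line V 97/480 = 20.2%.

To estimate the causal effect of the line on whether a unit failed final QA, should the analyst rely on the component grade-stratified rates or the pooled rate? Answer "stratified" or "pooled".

stratified

Here component grade is a common cause — it drives both which line a case falls under and the outcome. The crude comparison mixes populations; the stratum-specific rates are the causally relevant ones.
Within each level — grade-A stock: 1.2% vs 13.5%; grade-B stock: 34.8% vs 51.2% — Line D is lower every time.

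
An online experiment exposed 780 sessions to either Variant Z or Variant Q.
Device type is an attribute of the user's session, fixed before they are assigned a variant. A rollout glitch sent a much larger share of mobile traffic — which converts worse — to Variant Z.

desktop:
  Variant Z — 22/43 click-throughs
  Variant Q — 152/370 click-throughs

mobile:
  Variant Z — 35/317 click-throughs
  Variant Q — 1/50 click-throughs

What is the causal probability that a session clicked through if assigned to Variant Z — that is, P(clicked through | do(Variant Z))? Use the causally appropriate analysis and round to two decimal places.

Variant Z is higher inside every device type stratum but Variant Q is higher in aggregate. Whether to stratify depends on how device type relates to the variant.
Device type satisfies the back-door criterion: it is not a descendant of the variant, and it blocks the spurious path from variant to outcome. Adjusting for it (i.e., using the within-device type rates) gives the causal effect.
Standardising Variant Z to the population device type mix: 0.529·22/43 + 0.471·35/317 = 0.323.

0.32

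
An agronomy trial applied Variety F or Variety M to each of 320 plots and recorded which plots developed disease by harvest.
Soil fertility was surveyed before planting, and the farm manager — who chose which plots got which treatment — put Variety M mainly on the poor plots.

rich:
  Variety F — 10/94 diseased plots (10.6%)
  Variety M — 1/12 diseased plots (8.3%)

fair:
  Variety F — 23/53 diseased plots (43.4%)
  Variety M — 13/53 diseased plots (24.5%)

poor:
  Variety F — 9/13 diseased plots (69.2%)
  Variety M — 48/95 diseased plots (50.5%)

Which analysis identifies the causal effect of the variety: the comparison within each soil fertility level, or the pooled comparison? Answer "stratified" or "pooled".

Within every soil fertility level Variety M has the lower rate, yet pooled Variety F does — Simpson's reversal.
Soil fertility satisfies the back-door criterion: it is not a descendant of the variety, and it blocks the spurious path from variety to outcome. Adjusting for it (i.e., using the within-soil fertility rates) gives the causal effect.
Within each level — rich: 10.6% vs 8.3%; fair: 43.4% vs 24.5%; poor: 69.2% vs 50.5% — Variety M is lower every time.

stratified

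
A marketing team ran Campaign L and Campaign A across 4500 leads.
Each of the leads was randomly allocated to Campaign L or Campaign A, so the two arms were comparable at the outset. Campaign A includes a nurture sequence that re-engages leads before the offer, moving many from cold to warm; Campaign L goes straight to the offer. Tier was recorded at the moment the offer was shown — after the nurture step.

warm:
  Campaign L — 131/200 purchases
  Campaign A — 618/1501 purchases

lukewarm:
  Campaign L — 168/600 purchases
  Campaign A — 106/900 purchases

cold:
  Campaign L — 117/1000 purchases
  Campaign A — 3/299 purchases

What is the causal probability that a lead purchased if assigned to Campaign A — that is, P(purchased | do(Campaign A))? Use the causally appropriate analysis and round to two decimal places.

0.27

Campaign L is higher inside every engagement tier stratum but Campaign A is higher in aggregate. Whether to stratify depends on how engagement tier relates to the campaign.
The distribution of engagement tier is itself part of what the campaign does — it is an intermediate outcome. Holding it fixed would remove that part of the effect; the total effect is the pooled difference.
So P(outcome | do(Campaign A)) is just the pooled rate for Campaign A: 727/2700 = 0.269.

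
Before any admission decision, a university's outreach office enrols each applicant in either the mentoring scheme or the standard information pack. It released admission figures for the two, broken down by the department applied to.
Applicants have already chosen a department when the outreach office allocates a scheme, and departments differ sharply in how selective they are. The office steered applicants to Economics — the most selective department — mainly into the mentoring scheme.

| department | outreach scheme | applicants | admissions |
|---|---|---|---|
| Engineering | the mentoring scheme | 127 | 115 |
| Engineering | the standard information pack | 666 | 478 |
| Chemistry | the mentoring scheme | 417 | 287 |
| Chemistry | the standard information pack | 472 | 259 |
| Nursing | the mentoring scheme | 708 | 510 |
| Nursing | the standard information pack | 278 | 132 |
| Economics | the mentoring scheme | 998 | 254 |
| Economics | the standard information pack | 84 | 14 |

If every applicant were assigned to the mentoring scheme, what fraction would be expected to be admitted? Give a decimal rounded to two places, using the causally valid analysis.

the mentoring scheme is higher inside every department stratum but the standard information pack is higher in aggregate. Whether to stratify depends on how department relates to the outreach scheme.
Department differs across outreach schemes for reasons unrelated to any effect of the outreach scheme itself, and it separately predicts the outcome — a classic confounder. We must compare within department levels.
Standardising the mentoring scheme to the population department mix: 0.211·115/127 + 0.237·287/417 + 0.263·510/708 + 0.289·254/998 = 0.617.

0.62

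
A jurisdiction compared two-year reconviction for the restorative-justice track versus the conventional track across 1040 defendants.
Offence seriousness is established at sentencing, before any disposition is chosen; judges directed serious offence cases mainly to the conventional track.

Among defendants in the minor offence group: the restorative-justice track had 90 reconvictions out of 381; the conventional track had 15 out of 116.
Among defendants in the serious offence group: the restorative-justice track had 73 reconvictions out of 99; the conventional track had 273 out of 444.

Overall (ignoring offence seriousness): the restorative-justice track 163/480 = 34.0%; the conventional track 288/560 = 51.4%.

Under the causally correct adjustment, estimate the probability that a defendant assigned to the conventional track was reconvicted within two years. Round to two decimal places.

The offence seriousness-specific comparison favours the conventional track throughout, but the pooled figures favour the restorative-justice track. The question is whether to condition on offence seriousness.
Offence seriousness differs across dispositions for reasons unrelated to any effect of the disposition itself, and it separately predicts the outcome — a classic confounder. We must compare within offence seriousness levels.
Standardising the conventional track to the population offence seriousness mix: 0.478·15/116 + 0.522·273/444 = 0.383.

0.38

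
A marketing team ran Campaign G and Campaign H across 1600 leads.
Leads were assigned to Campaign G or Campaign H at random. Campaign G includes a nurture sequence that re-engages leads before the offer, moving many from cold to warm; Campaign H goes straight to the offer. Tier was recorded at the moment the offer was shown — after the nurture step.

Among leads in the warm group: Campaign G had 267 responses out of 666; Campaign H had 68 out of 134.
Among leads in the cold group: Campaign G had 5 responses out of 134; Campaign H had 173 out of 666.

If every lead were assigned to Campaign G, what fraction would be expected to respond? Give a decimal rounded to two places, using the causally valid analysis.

0.34

Stratifying would compare campaigns among leads the campaigns themselves sorted into engagement tier groups — a form of selection on an intermediate. The unconditioned pooled rates give the total causal effect.
So P(outcome | do(Campaign G)) is just the pooled rate for Campaign G: 272/800 = 0.340.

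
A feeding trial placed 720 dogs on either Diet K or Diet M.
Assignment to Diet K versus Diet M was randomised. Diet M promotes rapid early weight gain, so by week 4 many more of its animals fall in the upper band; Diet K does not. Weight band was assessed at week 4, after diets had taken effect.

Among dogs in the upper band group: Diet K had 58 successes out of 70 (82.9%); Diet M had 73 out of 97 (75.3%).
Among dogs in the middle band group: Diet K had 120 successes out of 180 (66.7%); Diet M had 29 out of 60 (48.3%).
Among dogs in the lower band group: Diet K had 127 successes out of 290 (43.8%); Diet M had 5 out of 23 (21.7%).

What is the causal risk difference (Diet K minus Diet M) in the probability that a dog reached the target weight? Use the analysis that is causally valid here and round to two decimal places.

-0.03

Stratifying would compare diets among dogs the diets themselves sorted into week-4 weight band groups — a form of selection on an intermediate. The unconditioned pooled rates give the total causal effect.
The causal difference is the pooled difference: 0.565 − 0.594 = -0.030.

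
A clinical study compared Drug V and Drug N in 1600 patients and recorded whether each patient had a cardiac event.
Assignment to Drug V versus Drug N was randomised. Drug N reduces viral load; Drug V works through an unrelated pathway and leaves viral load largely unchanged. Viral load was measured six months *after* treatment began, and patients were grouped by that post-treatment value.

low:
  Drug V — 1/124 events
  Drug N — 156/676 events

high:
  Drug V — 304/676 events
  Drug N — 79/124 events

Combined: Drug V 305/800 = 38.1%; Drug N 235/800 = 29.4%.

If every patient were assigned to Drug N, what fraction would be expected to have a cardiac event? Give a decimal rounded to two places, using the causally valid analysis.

0.29

Within every viral load level Drug V has the lower rate, yet pooled Drug N does — Simpson's reversal.
The distribution of viral load is itself part of what the drug does — it is an intermediate outcome. Holding it fixed would remove that part of the effect; the total effect is the pooled difference.
So P(outcome | do(Drug N)) is just the pooled rate for Drug N: 235/800 = 0.294.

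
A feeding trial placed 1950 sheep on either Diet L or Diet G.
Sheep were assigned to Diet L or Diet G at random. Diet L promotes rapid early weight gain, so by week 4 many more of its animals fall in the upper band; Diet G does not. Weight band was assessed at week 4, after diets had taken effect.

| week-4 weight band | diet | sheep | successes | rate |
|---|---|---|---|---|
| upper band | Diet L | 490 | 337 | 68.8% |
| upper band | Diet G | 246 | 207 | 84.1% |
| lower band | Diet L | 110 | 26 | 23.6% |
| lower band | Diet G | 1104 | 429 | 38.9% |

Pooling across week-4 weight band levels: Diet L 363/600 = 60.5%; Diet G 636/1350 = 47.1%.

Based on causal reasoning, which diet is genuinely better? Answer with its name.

The distribution of week-4 weight band is itself part of what the diet does — it is an intermediate outcome. Holding it fixed would remove that part of the effect; the total effect is the pooled difference.
Pooled: Diet L 60.5% vs Diet G 47.1%; Diet L is higher overall.

Diet L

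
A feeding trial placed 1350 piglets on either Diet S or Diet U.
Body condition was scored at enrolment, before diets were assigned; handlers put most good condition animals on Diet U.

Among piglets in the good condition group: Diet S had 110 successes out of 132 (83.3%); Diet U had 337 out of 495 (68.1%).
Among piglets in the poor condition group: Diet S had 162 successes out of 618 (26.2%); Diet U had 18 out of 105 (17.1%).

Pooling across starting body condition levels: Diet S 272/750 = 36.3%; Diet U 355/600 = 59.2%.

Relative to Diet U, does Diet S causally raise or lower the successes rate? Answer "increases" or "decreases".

Within every starting body condition level Diet S has the higher rate, yet pooled Diet U does — Simpson's reversal.
Starting body condition differs across diets for reasons unrelated to any effect of the diet itself, and it separately predicts the outcome — a classic confounder. We must compare within starting body condition levels.
Within each level — good condition: 83.3% vs 68.1%; poor condition: 26.2% vs 17.1% — Diet S is higher every time.

increases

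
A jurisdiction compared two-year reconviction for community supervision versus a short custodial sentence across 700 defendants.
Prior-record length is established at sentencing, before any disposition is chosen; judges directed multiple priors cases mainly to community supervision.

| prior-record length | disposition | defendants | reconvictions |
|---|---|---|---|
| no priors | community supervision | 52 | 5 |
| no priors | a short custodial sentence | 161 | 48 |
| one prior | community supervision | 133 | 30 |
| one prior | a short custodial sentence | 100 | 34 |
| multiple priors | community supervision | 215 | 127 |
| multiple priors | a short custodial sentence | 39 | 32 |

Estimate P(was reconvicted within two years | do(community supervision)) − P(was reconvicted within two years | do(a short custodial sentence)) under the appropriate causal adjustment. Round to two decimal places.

Here prior-record length is a common cause — it drives both which disposition a case falls under and the outcome. The crude comparison mixes populations; the stratum-specific rates are the causally relevant ones.
Adjusting over the population distribution of prior-record length: 0.304·(0.096−0.298) + 0.333·(0.226−0.340) + 0.363·(0.591−0.821) = -0.183.

-0.18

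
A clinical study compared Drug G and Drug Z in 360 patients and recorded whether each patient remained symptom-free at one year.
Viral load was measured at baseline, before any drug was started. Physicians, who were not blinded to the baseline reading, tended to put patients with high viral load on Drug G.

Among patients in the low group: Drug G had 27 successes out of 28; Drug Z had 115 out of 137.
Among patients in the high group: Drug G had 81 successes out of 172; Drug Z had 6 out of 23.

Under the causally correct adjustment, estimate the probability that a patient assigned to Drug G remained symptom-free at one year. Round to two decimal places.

0.70

Nothing the drug does changes viral load; the imbalance is an allocation artefact. With viral load also predicting the outcome, the pooled figure is confounded, and the within-stratum comparison is the causal one.
Standardising Drug G to the population viral load mix: 0.458·27/28 + 0.542·81/172 = 0.697.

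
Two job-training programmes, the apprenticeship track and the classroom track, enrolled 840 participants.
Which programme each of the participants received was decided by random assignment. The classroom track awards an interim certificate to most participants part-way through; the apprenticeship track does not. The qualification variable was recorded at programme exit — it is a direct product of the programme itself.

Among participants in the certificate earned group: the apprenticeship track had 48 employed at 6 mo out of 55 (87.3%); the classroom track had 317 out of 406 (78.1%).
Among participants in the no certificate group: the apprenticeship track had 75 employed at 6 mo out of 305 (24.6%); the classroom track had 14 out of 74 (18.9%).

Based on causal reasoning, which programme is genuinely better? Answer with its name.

Qualification attained during the programme is downstream of the programme. One should not condition on a consequence of treatment, so the overall rates are the right comparison.
Pooled: the apprenticeship track 34.2% vs the classroom track 69.0%; the classroom track is higher overall.

the classroom track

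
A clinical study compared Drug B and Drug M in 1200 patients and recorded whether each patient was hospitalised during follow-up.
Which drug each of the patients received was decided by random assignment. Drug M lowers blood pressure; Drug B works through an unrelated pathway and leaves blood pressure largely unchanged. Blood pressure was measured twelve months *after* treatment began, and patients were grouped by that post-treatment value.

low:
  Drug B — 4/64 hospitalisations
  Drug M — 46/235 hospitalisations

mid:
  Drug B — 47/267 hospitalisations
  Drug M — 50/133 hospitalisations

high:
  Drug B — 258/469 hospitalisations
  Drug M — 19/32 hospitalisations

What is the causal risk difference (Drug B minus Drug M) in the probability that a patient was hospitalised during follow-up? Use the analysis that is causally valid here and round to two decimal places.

+0.10

Blood pressure is downstream of the drug. One should not condition on a consequence of treatment, so the overall rates are the right comparison.
The causal difference is the pooled difference: 0.386 − 0.287 = +0.099.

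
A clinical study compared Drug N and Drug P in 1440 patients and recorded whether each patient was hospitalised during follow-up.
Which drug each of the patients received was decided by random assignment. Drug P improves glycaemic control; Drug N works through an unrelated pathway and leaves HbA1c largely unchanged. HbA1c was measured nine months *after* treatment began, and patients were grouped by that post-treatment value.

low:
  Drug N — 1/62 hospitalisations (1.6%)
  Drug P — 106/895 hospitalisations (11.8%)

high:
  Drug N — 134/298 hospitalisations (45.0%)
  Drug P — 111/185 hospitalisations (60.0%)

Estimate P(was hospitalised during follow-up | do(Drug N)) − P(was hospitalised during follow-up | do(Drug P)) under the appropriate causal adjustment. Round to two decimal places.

Drug N is lower inside every HbA1c stratum but Drug P is lower in aggregate. Whether to stratify depends on how HbA1c relates to the drug.
HbA1c is downstream of the drug. One should not condition on a consequence of treatment, so the overall rates are the right comparison.
The causal difference is the pooled difference: 0.375 − 0.201 = +0.174.

+0.17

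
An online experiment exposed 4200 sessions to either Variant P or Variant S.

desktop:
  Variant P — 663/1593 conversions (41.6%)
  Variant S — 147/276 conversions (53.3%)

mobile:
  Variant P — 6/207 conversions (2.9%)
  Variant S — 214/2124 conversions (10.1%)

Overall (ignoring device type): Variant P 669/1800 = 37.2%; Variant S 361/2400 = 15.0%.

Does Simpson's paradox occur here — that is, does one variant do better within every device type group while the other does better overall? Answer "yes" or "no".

yes

Within each device type level (desktop 41.6% vs 53.3%; mobile 2.9% vs 10.1%), Variant S has the higher rate every time. Pooled: 37.2% vs 15.0% — Variant P has the higher rate overall. The two comparisons disagree.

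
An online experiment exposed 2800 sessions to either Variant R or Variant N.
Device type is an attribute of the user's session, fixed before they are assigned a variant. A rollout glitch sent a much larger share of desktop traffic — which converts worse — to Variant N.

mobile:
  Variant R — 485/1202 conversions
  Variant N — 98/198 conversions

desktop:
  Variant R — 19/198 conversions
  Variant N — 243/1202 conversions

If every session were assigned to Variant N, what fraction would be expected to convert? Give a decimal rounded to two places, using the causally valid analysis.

The stratified and pooled comparisons disagree (Variant N wins within each device type; Variant R wins overall), so the answer turns on the causal role of device type.
Device type is set before the variant has any effect — it is not caused by the variant — and it independently drives the outcome. That makes it a confounder, so the causal comparison is within device type levels.
Standardising Variant N to the population device type mix: 0.500·98/198 + 0.500·243/1202 = 0.349.

0.35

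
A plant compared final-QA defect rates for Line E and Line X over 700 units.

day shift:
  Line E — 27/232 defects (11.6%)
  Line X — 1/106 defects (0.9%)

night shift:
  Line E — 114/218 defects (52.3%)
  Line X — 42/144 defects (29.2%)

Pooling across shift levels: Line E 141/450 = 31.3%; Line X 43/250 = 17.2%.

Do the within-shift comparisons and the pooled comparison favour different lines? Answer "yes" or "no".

Within each shift level (day shift 11.6% vs 0.9%; night shift 52.3% vs 29.2%), Line X has the lower rate every time. Pooled: 31.3% vs 17.2% — Line X has the lower rate overall. They agree.

no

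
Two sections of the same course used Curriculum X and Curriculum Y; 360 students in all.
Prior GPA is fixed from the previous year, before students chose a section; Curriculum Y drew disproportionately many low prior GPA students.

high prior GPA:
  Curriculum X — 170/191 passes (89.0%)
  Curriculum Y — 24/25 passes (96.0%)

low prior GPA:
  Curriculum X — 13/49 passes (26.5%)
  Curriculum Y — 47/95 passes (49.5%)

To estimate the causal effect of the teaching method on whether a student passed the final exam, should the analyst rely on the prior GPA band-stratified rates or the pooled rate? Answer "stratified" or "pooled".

Within every prior GPA band level Curriculum Y has the higher rate, yet pooled Curriculum X does — Simpson's reversal.
Prior GPA band satisfies the back-door criterion: it is not a descendant of the teaching method, and it blocks the spurious path from teaching method to outcome. Adjusting for it (i.e., using the within-prior GPA band rates) gives the causal effect.
Within each level — high prior GPA: 89.0% vs 96.0%; low prior GPA: 26.5% vs 49.5% — Curriculum Y is higher every time.

stratified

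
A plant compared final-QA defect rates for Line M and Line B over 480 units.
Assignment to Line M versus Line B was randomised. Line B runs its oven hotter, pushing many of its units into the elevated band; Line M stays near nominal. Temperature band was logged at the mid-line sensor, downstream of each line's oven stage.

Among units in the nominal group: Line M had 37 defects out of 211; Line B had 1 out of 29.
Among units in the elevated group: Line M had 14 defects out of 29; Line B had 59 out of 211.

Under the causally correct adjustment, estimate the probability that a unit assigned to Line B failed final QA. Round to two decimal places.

0.25

Within every in-process temperature band level Line B has the lower rate, yet pooled Line M does — Simpson's reversal.
Stratifying would compare lines among units the lines themselves sorted into in-process temperature band groups — a form of selection on an intermediate. The unconditioned pooled rates give the total causal effect.
So P(outcome | do(Line B)) is just the pooled rate for Line B: 60/240 = 0.250.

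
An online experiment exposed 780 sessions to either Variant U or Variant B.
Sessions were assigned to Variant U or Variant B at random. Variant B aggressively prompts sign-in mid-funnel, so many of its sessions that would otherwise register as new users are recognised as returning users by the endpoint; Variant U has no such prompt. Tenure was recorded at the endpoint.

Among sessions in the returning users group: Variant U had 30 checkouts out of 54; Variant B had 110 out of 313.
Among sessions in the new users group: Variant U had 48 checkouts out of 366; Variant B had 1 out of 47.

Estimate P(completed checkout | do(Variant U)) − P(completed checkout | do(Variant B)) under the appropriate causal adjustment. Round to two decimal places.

-0.12

User tenure lies on the pathway variant → user tenure → outcome, so adjusting for it blocks the indirect effect. For the total causal effect of variant, use the unadjusted pooled rates.
The causal difference is the pooled difference: 0.186 − 0.308 = -0.123.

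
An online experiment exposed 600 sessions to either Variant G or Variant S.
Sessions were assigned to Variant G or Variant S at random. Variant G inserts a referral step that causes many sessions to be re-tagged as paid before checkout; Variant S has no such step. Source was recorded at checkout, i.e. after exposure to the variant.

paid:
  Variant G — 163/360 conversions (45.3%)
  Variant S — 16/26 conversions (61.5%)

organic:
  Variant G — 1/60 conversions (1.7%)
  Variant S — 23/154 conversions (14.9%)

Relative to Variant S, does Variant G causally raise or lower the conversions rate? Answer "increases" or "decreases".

increases

The stratified and pooled comparisons disagree (Variant S wins within each traffic source; Variant G wins overall), so the answer turns on the causal role of traffic source.
Stratifying would compare variants among sessions the variants themselves sorted into traffic source groups — a form of selection on an intermediate. The unconditioned pooled rates give the total causal effect.
Pooled: Variant G 39.0% vs Variant S 21.7%; Variant G is higher overall.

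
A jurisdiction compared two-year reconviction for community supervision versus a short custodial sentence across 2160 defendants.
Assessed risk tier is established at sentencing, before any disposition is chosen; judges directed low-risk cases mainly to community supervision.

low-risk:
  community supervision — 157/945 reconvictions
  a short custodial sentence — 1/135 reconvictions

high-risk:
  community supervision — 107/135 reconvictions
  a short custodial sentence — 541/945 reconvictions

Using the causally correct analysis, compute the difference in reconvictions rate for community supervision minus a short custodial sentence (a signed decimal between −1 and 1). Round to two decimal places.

+0.19

Assessed risk tier is set before the disposition has any effect — it is not caused by the disposition — and it independently drives the outcome. That makes it a confounder, so the causal comparison is within assessed risk tier levels.
Adjusting over the population distribution of assessed risk tier: 0.500·(0.166−0.007) + 0.500·(0.793−0.572) = +0.189.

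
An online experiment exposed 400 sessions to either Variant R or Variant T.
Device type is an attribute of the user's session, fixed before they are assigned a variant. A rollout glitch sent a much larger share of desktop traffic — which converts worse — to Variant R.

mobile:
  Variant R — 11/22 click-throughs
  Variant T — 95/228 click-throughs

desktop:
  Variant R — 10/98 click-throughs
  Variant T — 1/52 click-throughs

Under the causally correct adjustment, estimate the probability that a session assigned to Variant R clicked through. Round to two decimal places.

0.35

Since device type is a pre-existing factor (not a product of the variant) and it affects the outcome on its own, it is a confounder. The stratified rates, not the pooled rate, identify the causal effect.
Standardising Variant R to the population device type mix: 0.625·11/22 + 0.375·10/98 = 0.351.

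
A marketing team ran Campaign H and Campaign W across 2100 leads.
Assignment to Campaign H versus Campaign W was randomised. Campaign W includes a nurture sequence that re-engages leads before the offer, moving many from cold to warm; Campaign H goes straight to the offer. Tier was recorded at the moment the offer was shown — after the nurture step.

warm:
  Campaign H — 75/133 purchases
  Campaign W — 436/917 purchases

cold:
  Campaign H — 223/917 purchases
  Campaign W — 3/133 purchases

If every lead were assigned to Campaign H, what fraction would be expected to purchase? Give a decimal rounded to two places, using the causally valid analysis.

Engagement tier lies on the pathway campaign → engagement tier → outcome, so adjusting for it blocks the indirect effect. For the total causal effect of campaign, use the unadjusted pooled rates.
So P(outcome | do(Campaign H)) is just the pooled rate for Campaign H: 298/1050 = 0.284.

0.28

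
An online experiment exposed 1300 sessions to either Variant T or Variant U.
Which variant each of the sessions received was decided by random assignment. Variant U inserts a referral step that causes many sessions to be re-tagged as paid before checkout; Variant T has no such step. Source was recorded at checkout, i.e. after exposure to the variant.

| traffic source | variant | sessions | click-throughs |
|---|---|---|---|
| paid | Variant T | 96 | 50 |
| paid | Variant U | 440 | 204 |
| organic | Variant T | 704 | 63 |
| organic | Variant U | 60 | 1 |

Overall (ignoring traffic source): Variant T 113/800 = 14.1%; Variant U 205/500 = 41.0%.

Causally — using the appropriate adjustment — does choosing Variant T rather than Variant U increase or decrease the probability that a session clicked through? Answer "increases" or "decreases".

decreases

The traffic source-specific comparison favours Variant T throughout, but the pooled figures favour Variant U. The question is whether to condition on traffic source.
Stratifying would compare variants among sessions the variants themselves sorted into traffic source groups — a form of selection on an intermediate. The unconditioned pooled rates give the total causal effect.
Pooled: Variant T 14.1% vs Variant U 41.0%; Variant U is higher overall.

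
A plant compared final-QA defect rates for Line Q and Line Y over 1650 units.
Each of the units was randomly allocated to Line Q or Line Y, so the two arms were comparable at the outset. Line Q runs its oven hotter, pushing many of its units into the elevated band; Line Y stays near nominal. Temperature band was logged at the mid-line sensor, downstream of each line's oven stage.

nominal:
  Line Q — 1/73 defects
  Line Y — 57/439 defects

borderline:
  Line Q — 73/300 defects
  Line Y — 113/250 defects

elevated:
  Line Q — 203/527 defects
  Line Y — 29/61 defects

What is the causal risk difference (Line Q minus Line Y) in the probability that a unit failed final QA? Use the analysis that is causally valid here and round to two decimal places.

In-process temperature band is downstream of the line. One should not condition on a consequence of treatment, so the overall rates are the right comparison.
The causal difference is the pooled difference: 0.308 − 0.265 = +0.042.

+0.04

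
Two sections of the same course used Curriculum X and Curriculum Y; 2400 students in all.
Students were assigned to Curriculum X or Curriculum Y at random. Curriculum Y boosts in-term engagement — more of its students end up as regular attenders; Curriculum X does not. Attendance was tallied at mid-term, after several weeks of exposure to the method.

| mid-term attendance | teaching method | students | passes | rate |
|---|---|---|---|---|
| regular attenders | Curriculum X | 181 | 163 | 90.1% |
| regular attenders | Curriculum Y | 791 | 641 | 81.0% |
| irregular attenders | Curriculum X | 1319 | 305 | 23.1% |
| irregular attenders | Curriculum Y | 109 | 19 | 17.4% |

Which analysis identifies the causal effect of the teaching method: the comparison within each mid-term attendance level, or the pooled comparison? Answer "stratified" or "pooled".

pooled

Curriculum X is higher inside every mid-term attendance stratum but Curriculum Y is higher in aggregate. Whether to stratify depends on how mid-term attendance relates to the teaching method.
Mid-term attendance lies on the pathway teaching method → mid-term attendance → outcome, so adjusting for it blocks the indirect effect. For the total causal effect of teaching method, use the unadjusted pooled rates.
Pooled: Curriculum X 31.2% vs Curriculum Y 73.3%; Curriculum Y is higher overall.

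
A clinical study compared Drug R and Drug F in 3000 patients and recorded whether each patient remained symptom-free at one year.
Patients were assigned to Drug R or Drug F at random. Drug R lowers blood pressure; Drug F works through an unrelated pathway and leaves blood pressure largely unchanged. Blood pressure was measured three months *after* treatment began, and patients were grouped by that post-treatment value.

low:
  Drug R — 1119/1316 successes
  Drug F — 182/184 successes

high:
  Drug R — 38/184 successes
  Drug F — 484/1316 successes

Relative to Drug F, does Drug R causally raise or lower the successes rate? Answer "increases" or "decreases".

increases

The blood pressure-specific comparison favours Drug F throughout, but the pooled figures favour Drug R. The question is whether to condition on blood pressure.
Blood pressure is recorded after the drug and is itself shifted by it — it sits on the causal path from drug to outcome. Conditioning on a mediator would strip out part of the effect we want; the pooled comparison gives the total causal effect.
Pooled: Drug R 77.1% vs Drug F 44.4%; Drug R is higher overall.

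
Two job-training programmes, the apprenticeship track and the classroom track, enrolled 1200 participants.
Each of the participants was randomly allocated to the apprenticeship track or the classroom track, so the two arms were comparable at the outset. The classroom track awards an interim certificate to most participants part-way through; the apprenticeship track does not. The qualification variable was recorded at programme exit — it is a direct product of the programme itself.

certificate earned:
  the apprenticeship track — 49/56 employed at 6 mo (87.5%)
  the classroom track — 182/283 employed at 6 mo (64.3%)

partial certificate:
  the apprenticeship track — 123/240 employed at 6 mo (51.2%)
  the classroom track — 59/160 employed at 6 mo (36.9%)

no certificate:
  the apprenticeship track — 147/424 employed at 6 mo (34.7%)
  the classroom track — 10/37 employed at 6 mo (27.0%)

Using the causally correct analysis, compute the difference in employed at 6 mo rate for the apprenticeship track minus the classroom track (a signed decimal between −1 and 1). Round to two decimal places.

the apprenticeship track is higher inside every qualification attained during the programme stratum but the classroom track is higher in aggregate. Whether to stratify depends on how qualification attained during the programme relates to the programme.
Qualification attained during the programme lies on the pathway programme → qualification attained during the programme → outcome, so adjusting for it blocks the indirect effect. For the total causal effect of programme, use the unadjusted pooled rates.
The causal difference is the pooled difference: 0.443 − 0.523 = -0.080.

-0.08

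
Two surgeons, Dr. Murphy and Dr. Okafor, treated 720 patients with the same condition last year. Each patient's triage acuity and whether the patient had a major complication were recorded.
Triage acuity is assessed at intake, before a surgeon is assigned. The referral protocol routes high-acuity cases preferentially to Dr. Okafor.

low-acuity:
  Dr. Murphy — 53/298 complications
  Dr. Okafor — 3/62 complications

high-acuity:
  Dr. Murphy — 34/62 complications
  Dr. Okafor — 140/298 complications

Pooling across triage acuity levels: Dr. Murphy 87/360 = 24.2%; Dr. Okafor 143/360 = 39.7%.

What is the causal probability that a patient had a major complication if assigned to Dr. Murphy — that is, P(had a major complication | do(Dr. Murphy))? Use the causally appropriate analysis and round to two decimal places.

Triage acuity is set before the surgeon has any effect — it is not caused by the surgeon — and it independently drives the outcome. That makes it a confounder, so the causal comparison is within triage acuity levels.
Standardising Dr. Murphy to the population triage acuity mix: 0.500·53/298 + 0.500·34/62 = 0.363.

0.36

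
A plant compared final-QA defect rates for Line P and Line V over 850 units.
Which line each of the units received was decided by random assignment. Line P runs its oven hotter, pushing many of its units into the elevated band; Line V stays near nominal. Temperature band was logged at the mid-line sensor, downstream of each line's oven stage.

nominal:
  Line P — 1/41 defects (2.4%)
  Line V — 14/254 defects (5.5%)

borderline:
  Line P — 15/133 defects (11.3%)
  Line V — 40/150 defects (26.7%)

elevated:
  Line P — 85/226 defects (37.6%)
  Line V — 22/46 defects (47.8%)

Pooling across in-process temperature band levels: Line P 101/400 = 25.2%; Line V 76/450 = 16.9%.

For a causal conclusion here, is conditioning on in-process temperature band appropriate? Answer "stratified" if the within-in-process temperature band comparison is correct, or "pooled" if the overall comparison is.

The in-process temperature band-specific comparison favours Line P throughout, but the pooled figures favour Line V. The question is whether to condition on in-process temperature band.
In-process temperature band lies on the pathway line → in-process temperature band → outcome, so adjusting for it blocks the indirect effect. For the total causal effect of line, use the unadjusted pooled rates.
Pooled: Line P 25.2% vs Line V 16.9%; Line V is lower overall.

pooled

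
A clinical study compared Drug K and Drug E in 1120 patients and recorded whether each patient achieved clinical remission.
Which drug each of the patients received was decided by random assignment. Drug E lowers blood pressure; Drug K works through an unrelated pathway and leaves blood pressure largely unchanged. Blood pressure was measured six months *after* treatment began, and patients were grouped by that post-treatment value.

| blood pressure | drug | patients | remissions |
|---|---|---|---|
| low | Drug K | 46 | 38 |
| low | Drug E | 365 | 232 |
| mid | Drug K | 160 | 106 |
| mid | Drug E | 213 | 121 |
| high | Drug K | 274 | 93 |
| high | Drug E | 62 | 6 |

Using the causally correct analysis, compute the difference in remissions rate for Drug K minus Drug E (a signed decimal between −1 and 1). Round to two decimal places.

-0.07

Blood pressure is downstream of the drug. One should not condition on a consequence of treatment, so the overall rates are the right comparison.
The causal difference is the pooled difference: 0.494 − 0.561 = -0.067.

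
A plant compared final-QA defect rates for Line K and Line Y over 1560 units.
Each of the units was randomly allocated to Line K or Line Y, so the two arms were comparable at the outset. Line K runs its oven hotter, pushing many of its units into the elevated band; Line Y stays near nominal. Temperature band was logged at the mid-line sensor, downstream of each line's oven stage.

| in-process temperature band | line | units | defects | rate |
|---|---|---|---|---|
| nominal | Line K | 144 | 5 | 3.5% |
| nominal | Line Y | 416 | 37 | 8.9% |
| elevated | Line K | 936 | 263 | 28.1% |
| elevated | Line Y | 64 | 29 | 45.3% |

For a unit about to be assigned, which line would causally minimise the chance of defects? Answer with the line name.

Within every in-process temperature band level Line K has the lower rate, yet pooled Line Y does — Simpson's reversal.
The distribution of in-process temperature band is itself part of what the line does — it is an intermediate outcome. Holding it fixed would remove that part of the effect; the total effect is the pooled difference.
Pooled: Line K 24.8% vs Line Y 13.8%; Line Y is lower overall.

Line Y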